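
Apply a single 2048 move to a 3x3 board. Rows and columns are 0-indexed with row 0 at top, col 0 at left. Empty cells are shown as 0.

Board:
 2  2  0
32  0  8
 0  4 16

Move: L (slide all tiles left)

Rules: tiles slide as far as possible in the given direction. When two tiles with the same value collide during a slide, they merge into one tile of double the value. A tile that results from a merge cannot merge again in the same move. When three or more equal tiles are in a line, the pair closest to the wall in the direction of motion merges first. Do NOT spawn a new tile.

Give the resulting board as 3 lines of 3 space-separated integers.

Answer:  4  0  0
32  8  0
 4 16  0

Derivation:
Slide left:
row 0: [2, 2, 0] -> [4, 0, 0]
row 1: [32, 0, 8] -> [32, 8, 0]
row 2: [0, 4, 16] -> [4, 16, 0]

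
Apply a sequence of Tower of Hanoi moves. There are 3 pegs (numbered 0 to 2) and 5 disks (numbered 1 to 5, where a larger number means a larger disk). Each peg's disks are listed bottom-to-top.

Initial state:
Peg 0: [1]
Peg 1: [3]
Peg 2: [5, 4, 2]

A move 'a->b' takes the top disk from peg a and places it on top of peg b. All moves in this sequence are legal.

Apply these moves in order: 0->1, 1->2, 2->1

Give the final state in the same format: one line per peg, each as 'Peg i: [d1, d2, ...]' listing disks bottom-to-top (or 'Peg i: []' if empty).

Answer: Peg 0: []
Peg 1: [3, 1]
Peg 2: [5, 4, 2]

Derivation:
After move 1 (0->1):
Peg 0: []
Peg 1: [3, 1]
Peg 2: [5, 4, 2]

After move 2 (1->2):
Peg 0: []
Peg 1: [3]
Peg 2: [5, 4, 2, 1]

After move 3 (2->1):
Peg 0: []
Peg 1: [3, 1]
Peg 2: [5, 4, 2]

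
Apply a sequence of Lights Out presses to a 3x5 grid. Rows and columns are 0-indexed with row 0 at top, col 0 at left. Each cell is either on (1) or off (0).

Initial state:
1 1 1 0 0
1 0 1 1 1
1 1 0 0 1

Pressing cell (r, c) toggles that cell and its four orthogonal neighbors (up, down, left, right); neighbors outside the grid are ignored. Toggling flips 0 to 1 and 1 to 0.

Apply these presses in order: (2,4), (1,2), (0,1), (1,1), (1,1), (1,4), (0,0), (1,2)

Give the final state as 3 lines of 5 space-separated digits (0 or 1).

Answer: 1 1 0 0 1
0 1 1 0 1
1 1 0 1 1

Derivation:
After press 1 at (2,4):
1 1 1 0 0
1 0 1 1 0
1 1 0 1 0

After press 2 at (1,2):
1 1 0 0 0
1 1 0 0 0
1 1 1 1 0

After press 3 at (0,1):
0 0 1 0 0
1 0 0 0 0
1 1 1 1 0

After press 4 at (1,1):
0 1 1 0 0
0 1 1 0 0
1 0 1 1 0

After press 5 at (1,1):
0 0 1 0 0
1 0 0 0 0
1 1 1 1 0

After press 6 at (1,4):
0 0 1 0 1
1 0 0 1 1
1 1 1 1 1

After press 7 at (0,0):
1 1 1 0 1
0 0 0 1 1
1 1 1 1 1

After press 8 at (1,2):
1 1 0 0 1
0 1 1 0 1
1 1 0 1 1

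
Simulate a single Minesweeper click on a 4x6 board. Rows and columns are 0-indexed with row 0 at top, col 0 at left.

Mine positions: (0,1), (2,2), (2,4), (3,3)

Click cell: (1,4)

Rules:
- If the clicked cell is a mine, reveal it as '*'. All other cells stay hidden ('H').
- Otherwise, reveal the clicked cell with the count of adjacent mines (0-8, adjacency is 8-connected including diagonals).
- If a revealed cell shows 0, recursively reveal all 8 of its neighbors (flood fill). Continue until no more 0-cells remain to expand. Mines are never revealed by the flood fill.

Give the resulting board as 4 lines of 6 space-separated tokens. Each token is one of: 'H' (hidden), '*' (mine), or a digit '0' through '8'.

H H H H H H
H H H H 1 H
H H H H H H
H H H H H H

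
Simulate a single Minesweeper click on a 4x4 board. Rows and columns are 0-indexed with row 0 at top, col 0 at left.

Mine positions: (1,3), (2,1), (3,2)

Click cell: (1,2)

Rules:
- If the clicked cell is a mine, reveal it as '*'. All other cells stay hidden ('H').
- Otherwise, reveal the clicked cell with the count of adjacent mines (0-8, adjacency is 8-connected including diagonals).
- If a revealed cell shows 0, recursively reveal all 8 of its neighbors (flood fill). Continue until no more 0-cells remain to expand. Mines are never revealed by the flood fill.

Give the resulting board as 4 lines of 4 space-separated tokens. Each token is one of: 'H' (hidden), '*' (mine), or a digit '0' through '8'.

H H H H
H H 2 H
H H H H
H H H H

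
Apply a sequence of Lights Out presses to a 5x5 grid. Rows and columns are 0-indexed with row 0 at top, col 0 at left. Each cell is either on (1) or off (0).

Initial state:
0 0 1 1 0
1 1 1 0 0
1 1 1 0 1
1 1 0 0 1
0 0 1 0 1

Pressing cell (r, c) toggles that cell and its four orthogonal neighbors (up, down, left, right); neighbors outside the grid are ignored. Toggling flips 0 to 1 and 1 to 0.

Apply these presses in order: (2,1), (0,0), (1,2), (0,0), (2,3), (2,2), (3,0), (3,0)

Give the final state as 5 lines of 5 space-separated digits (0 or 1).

After press 1 at (2,1):
0 0 1 1 0
1 0 1 0 0
0 0 0 0 1
1 0 0 0 1
0 0 1 0 1

After press 2 at (0,0):
1 1 1 1 0
0 0 1 0 0
0 0 0 0 1
1 0 0 0 1
0 0 1 0 1

After press 3 at (1,2):
1 1 0 1 0
0 1 0 1 0
0 0 1 0 1
1 0 0 0 1
0 0 1 0 1

After press 4 at (0,0):
0 0 0 1 0
1 1 0 1 0
0 0 1 0 1
1 0 0 0 1
0 0 1 0 1

After press 5 at (2,3):
0 0 0 1 0
1 1 0 0 0
0 0 0 1 0
1 0 0 1 1
0 0 1 0 1

After press 6 at (2,2):
0 0 0 1 0
1 1 1 0 0
0 1 1 0 0
1 0 1 1 1
0 0 1 0 1

After press 7 at (3,0):
0 0 0 1 0
1 1 1 0 0
1 1 1 0 0
0 1 1 1 1
1 0 1 0 1

After press 8 at (3,0):
0 0 0 1 0
1 1 1 0 0
0 1 1 0 0
1 0 1 1 1
0 0 1 0 1

Answer: 0 0 0 1 0
1 1 1 0 0
0 1 1 0 0
1 0 1 1 1
0 0 1 0 1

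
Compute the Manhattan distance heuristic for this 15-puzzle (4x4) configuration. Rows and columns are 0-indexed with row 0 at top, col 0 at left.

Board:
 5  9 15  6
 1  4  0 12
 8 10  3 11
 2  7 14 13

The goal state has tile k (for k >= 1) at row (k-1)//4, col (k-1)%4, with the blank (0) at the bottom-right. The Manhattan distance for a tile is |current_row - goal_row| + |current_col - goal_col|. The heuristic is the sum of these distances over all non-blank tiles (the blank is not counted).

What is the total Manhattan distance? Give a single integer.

Tile 5: at (0,0), goal (1,0), distance |0-1|+|0-0| = 1
Tile 9: at (0,1), goal (2,0), distance |0-2|+|1-0| = 3
Tile 15: at (0,2), goal (3,2), distance |0-3|+|2-2| = 3
Tile 6: at (0,3), goal (1,1), distance |0-1|+|3-1| = 3
Tile 1: at (1,0), goal (0,0), distance |1-0|+|0-0| = 1
Tile 4: at (1,1), goal (0,3), distance |1-0|+|1-3| = 3
Tile 12: at (1,3), goal (2,3), distance |1-2|+|3-3| = 1
Tile 8: at (2,0), goal (1,3), distance |2-1|+|0-3| = 4
Tile 10: at (2,1), goal (2,1), distance |2-2|+|1-1| = 0
Tile 3: at (2,2), goal (0,2), distance |2-0|+|2-2| = 2
Tile 11: at (2,3), goal (2,2), distance |2-2|+|3-2| = 1
Tile 2: at (3,0), goal (0,1), distance |3-0|+|0-1| = 4
Tile 7: at (3,1), goal (1,2), distance |3-1|+|1-2| = 3
Tile 14: at (3,2), goal (3,1), distance |3-3|+|2-1| = 1
Tile 13: at (3,3), goal (3,0), distance |3-3|+|3-0| = 3
Sum: 1 + 3 + 3 + 3 + 1 + 3 + 1 + 4 + 0 + 2 + 1 + 4 + 3 + 1 + 3 = 33

Answer: 33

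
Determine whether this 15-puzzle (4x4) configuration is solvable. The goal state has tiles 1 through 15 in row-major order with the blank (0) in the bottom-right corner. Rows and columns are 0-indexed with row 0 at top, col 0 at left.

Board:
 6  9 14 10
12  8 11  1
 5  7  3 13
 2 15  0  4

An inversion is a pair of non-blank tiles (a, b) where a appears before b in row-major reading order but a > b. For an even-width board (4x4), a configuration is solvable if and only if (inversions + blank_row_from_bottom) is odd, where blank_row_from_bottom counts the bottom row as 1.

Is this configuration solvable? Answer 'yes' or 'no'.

Answer: yes

Derivation:
Inversions: 60
Blank is in row 3 (0-indexed from top), which is row 1 counting from the bottom (bottom = 1).
60 + 1 = 61, which is odd, so the puzzle is solvable.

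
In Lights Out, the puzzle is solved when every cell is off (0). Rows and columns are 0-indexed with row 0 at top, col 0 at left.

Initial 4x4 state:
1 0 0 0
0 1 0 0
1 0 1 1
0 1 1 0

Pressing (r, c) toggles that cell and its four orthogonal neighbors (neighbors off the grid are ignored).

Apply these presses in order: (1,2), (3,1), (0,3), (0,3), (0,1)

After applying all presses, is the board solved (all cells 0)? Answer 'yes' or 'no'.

Answer: no

Derivation:
After press 1 at (1,2):
1 0 1 0
0 0 1 1
1 0 0 1
0 1 1 0

After press 2 at (3,1):
1 0 1 0
0 0 1 1
1 1 0 1
1 0 0 0

After press 3 at (0,3):
1 0 0 1
0 0 1 0
1 1 0 1
1 0 0 0

After press 4 at (0,3):
1 0 1 0
0 0 1 1
1 1 0 1
1 0 0 0

After press 5 at (0,1):
0 1 0 0
0 1 1 1
1 1 0 1
1 0 0 0

Lights still on: 8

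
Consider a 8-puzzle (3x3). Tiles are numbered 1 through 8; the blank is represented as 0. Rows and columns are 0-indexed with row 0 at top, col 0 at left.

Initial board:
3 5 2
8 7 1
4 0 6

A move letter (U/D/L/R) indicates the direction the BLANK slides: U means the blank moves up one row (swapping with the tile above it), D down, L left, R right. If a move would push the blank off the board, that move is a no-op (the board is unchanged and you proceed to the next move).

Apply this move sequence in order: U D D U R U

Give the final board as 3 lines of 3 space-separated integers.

Answer: 3 5 0
8 1 2
4 7 6

Derivation:
After move 1 (U):
3 5 2
8 0 1
4 7 6

After move 2 (D):
3 5 2
8 7 1
4 0 6

After move 3 (D):
3 5 2
8 7 1
4 0 6

After move 4 (U):
3 5 2
8 0 1
4 7 6

After move 5 (R):
3 5 2
8 1 0
4 7 6

After move 6 (U):
3 5 0
8 1 2
4 7 6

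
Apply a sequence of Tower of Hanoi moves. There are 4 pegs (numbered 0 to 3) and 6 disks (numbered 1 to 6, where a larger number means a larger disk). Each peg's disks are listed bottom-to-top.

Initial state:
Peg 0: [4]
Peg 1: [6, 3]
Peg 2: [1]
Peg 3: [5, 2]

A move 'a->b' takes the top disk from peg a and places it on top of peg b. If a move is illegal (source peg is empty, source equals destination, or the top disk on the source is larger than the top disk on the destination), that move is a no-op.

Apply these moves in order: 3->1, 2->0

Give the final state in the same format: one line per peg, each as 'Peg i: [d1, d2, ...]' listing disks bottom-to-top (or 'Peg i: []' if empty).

Answer: Peg 0: [4, 1]
Peg 1: [6, 3, 2]
Peg 2: []
Peg 3: [5]

Derivation:
After move 1 (3->1):
Peg 0: [4]
Peg 1: [6, 3, 2]
Peg 2: [1]
Peg 3: [5]

After move 2 (2->0):
Peg 0: [4, 1]
Peg 1: [6, 3, 2]
Peg 2: []
Peg 3: [5]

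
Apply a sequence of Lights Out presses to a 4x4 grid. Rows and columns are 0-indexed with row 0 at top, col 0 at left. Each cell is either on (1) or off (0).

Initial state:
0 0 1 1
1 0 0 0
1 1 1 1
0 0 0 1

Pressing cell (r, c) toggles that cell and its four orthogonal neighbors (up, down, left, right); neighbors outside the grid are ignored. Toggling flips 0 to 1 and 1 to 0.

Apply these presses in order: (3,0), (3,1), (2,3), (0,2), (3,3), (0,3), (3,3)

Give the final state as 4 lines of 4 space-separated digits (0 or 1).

Answer: 0 1 1 1
1 0 1 0
0 0 0 0
0 0 1 0

Derivation:
After press 1 at (3,0):
0 0 1 1
1 0 0 0
0 1 1 1
1 1 0 1

After press 2 at (3,1):
0 0 1 1
1 0 0 0
0 0 1 1
0 0 1 1

After press 3 at (2,3):
0 0 1 1
1 0 0 1
0 0 0 0
0 0 1 0

After press 4 at (0,2):
0 1 0 0
1 0 1 1
0 0 0 0
0 0 1 0

After press 5 at (3,3):
0 1 0 0
1 0 1 1
0 0 0 1
0 0 0 1

After press 6 at (0,3):
0 1 1 1
1 0 1 0
0 0 0 1
0 0 0 1

After press 7 at (3,3):
0 1 1 1
1 0 1 0
0 0 0 0
0 0 1 0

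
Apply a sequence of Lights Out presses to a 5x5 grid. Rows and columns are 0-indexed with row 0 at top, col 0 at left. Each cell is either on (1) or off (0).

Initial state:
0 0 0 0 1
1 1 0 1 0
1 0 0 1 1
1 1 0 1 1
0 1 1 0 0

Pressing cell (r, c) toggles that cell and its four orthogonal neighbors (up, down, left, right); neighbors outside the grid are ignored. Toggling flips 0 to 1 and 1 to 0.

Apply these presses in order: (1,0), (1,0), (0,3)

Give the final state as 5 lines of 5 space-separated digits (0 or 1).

Answer: 0 0 1 1 0
1 1 0 0 0
1 0 0 1 1
1 1 0 1 1
0 1 1 0 0

Derivation:
After press 1 at (1,0):
1 0 0 0 1
0 0 0 1 0
0 0 0 1 1
1 1 0 1 1
0 1 1 0 0

After press 2 at (1,0):
0 0 0 0 1
1 1 0 1 0
1 0 0 1 1
1 1 0 1 1
0 1 1 0 0

After press 3 at (0,3):
0 0 1 1 0
1 1 0 0 0
1 0 0 1 1
1 1 0 1 1
0 1 1 0 0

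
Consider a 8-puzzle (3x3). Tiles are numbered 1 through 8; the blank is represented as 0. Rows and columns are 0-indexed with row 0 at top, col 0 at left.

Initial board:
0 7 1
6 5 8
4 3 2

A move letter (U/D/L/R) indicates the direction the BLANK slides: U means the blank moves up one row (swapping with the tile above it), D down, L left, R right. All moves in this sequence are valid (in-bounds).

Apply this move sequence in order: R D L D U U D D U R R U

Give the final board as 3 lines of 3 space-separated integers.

Answer: 7 5 0
6 8 1
4 3 2

Derivation:
After move 1 (R):
7 0 1
6 5 8
4 3 2

After move 2 (D):
7 5 1
6 0 8
4 3 2

After move 3 (L):
7 5 1
0 6 8
4 3 2

After move 4 (D):
7 5 1
4 6 8
0 3 2

After move 5 (U):
7 5 1
0 6 8
4 3 2

After move 6 (U):
0 5 1
7 6 8
4 3 2

After move 7 (D):
7 5 1
0 6 8
4 3 2

After move 8 (D):
7 5 1
4 6 8
0 3 2

After move 9 (U):
7 5 1
0 6 8
4 3 2

After move 10 (R):
7 5 1
6 0 8
4 3 2

After move 11 (R):
7 5 1
6 8 0
4 3 2

After move 12 (U):
7 5 0
6 8 1
4 3 2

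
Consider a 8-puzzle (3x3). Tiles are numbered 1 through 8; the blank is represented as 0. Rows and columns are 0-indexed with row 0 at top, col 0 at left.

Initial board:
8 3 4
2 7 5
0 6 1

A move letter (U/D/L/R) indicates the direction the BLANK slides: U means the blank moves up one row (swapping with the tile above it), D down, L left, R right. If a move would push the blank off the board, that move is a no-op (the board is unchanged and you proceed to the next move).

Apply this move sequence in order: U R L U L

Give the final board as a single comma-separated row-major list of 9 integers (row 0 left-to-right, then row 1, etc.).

After move 1 (U):
8 3 4
0 7 5
2 6 1

After move 2 (R):
8 3 4
7 0 5
2 6 1

After move 3 (L):
8 3 4
0 7 5
2 6 1

After move 4 (U):
0 3 4
8 7 5
2 6 1

After move 5 (L):
0 3 4
8 7 5
2 6 1

Answer: 0, 3, 4, 8, 7, 5, 2, 6, 1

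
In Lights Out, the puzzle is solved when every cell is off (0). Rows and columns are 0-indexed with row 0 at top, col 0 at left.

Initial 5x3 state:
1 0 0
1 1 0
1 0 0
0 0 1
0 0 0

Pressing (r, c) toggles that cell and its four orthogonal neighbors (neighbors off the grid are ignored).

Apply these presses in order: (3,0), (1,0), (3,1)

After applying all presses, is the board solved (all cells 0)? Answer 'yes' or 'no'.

Answer: no

Derivation:
After press 1 at (3,0):
1 0 0
1 1 0
0 0 0
1 1 1
1 0 0

After press 2 at (1,0):
0 0 0
0 0 0
1 0 0
1 1 1
1 0 0

After press 3 at (3,1):
0 0 0
0 0 0
1 1 0
0 0 0
1 1 0

Lights still on: 4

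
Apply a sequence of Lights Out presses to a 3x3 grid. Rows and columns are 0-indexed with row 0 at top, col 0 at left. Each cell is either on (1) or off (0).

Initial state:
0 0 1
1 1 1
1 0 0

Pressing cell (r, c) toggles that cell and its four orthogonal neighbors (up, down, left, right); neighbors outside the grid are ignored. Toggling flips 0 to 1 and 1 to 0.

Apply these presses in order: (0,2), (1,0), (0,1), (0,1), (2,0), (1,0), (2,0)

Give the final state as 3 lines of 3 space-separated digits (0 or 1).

After press 1 at (0,2):
0 1 0
1 1 0
1 0 0

After press 2 at (1,0):
1 1 0
0 0 0
0 0 0

After press 3 at (0,1):
0 0 1
0 1 0
0 0 0

After press 4 at (0,1):
1 1 0
0 0 0
0 0 0

After press 5 at (2,0):
1 1 0
1 0 0
1 1 0

After press 6 at (1,0):
0 1 0
0 1 0
0 1 0

After press 7 at (2,0):
0 1 0
1 1 0
1 0 0

Answer: 0 1 0
1 1 0
1 0 0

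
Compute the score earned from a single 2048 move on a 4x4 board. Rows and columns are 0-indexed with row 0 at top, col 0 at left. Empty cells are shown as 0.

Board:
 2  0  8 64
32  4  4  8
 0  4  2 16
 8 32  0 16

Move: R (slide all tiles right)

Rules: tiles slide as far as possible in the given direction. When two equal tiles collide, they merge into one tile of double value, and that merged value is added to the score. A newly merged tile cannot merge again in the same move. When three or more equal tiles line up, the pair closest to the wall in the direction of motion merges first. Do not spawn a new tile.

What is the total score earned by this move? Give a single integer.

Answer: 8

Derivation:
Slide right:
row 0: [2, 0, 8, 64] -> [0, 2, 8, 64]  score +0 (running 0)
row 1: [32, 4, 4, 8] -> [0, 32, 8, 8]  score +8 (running 8)
row 2: [0, 4, 2, 16] -> [0, 4, 2, 16]  score +0 (running 8)
row 3: [8, 32, 0, 16] -> [0, 8, 32, 16]  score +0 (running 8)
Board after move:
 0  2  8 64
 0 32  8  8
 0  4  2 16
 0  8 32 16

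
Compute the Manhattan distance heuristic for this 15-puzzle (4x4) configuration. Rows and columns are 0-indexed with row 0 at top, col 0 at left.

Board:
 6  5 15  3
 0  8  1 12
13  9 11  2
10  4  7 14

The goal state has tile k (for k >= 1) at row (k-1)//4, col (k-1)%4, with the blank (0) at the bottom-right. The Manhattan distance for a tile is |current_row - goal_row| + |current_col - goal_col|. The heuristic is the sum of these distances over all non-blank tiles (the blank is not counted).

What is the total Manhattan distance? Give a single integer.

Answer: 31

Derivation:
Tile 6: (0,0)->(1,1) = 2
Tile 5: (0,1)->(1,0) = 2
Tile 15: (0,2)->(3,2) = 3
Tile 3: (0,3)->(0,2) = 1
Tile 8: (1,1)->(1,3) = 2
Tile 1: (1,2)->(0,0) = 3
Tile 12: (1,3)->(2,3) = 1
Tile 13: (2,0)->(3,0) = 1
Tile 9: (2,1)->(2,0) = 1
Tile 11: (2,2)->(2,2) = 0
Tile 2: (2,3)->(0,1) = 4
Tile 10: (3,0)->(2,1) = 2
Tile 4: (3,1)->(0,3) = 5
Tile 7: (3,2)->(1,2) = 2
Tile 14: (3,3)->(3,1) = 2
Sum: 2 + 2 + 3 + 1 + 2 + 3 + 1 + 1 + 1 + 0 + 4 + 2 + 5 + 2 + 2 = 31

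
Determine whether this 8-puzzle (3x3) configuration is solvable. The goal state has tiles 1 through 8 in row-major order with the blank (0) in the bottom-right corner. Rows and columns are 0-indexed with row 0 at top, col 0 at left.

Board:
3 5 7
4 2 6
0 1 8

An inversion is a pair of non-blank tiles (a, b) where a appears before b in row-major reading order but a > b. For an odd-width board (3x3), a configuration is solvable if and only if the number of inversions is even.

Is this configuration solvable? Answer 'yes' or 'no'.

Answer: no

Derivation:
Inversions (pairs i<j in row-major order where tile[i] > tile[j] > 0): 13
13 is odd, so the puzzle is not solvable.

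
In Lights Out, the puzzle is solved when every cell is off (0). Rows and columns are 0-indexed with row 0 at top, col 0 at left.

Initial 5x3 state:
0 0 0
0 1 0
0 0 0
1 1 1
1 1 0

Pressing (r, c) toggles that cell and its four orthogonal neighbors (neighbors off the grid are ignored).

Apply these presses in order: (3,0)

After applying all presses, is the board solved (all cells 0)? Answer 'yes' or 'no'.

After press 1 at (3,0):
0 0 0
0 1 0
1 0 0
0 0 1
0 1 0

Lights still on: 4

Answer: no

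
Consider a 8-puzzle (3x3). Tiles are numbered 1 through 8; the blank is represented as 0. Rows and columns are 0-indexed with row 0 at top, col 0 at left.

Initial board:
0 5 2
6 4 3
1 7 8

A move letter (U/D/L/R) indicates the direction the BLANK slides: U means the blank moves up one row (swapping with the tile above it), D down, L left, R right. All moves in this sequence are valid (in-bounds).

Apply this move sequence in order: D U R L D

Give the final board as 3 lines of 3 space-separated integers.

Answer: 6 5 2
0 4 3
1 7 8

Derivation:
After move 1 (D):
6 5 2
0 4 3
1 7 8

After move 2 (U):
0 5 2
6 4 3
1 7 8

After move 3 (R):
5 0 2
6 4 3
1 7 8

After move 4 (L):
0 5 2
6 4 3
1 7 8

After move 5 (D):
6 5 2
0 4 3
1 7 8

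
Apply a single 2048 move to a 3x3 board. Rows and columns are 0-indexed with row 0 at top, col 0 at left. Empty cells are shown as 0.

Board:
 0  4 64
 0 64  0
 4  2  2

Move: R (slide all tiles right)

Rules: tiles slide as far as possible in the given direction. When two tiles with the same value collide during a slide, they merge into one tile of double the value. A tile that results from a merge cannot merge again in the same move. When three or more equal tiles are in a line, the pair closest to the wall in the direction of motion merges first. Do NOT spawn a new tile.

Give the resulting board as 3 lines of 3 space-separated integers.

Answer:  0  4 64
 0  0 64
 0  4  4

Derivation:
Slide right:
row 0: [0, 4, 64] -> [0, 4, 64]
row 1: [0, 64, 0] -> [0, 0, 64]
row 2: [4, 2, 2] -> [0, 4, 4]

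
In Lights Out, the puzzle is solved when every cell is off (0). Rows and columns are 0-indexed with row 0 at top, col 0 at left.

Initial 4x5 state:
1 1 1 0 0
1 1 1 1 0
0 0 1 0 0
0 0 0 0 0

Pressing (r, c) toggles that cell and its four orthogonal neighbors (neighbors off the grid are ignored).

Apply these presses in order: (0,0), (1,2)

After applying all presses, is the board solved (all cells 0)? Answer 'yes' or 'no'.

Answer: yes

Derivation:
After press 1 at (0,0):
0 0 1 0 0
0 1 1 1 0
0 0 1 0 0
0 0 0 0 0

After press 2 at (1,2):
0 0 0 0 0
0 0 0 0 0
0 0 0 0 0
0 0 0 0 0

Lights still on: 0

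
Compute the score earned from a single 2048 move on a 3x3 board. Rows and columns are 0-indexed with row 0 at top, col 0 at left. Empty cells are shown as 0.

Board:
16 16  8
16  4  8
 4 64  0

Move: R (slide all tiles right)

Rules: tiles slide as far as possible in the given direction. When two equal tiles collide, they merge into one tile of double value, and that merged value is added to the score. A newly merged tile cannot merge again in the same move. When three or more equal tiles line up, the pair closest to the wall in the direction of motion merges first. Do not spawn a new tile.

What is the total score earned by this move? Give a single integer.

Answer: 32

Derivation:
Slide right:
row 0: [16, 16, 8] -> [0, 32, 8]  score +32 (running 32)
row 1: [16, 4, 8] -> [16, 4, 8]  score +0 (running 32)
row 2: [4, 64, 0] -> [0, 4, 64]  score +0 (running 32)
Board after move:
 0 32  8
16  4  8
 0  4 64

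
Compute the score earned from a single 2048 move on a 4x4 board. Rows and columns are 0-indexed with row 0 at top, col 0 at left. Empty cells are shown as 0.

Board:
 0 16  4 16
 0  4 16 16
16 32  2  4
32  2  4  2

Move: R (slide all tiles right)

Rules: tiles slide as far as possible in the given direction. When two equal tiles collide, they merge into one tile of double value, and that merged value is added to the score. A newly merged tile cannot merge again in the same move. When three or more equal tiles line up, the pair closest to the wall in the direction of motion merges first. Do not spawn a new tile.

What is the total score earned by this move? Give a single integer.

Answer: 32

Derivation:
Slide right:
row 0: [0, 16, 4, 16] -> [0, 16, 4, 16]  score +0 (running 0)
row 1: [0, 4, 16, 16] -> [0, 0, 4, 32]  score +32 (running 32)
row 2: [16, 32, 2, 4] -> [16, 32, 2, 4]  score +0 (running 32)
row 3: [32, 2, 4, 2] -> [32, 2, 4, 2]  score +0 (running 32)
Board after move:
 0 16  4 16
 0  0  4 32
16 32  2  4
32  2  4  2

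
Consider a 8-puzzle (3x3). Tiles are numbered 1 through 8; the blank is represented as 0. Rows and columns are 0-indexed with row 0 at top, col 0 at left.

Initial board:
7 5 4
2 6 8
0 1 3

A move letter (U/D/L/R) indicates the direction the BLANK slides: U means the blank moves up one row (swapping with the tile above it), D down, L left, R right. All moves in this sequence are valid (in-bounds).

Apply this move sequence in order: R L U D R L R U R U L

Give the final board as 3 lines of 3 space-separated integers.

After move 1 (R):
7 5 4
2 6 8
1 0 3

After move 2 (L):
7 5 4
2 6 8
0 1 3

After move 3 (U):
7 5 4
0 6 8
2 1 3

After move 4 (D):
7 5 4
2 6 8
0 1 3

After move 5 (R):
7 5 4
2 6 8
1 0 3

After move 6 (L):
7 5 4
2 6 8
0 1 3

After move 7 (R):
7 5 4
2 6 8
1 0 3

After move 8 (U):
7 5 4
2 0 8
1 6 3

After move 9 (R):
7 5 4
2 8 0
1 6 3

After move 10 (U):
7 5 0
2 8 4
1 6 3

After move 11 (L):
7 0 5
2 8 4
1 6 3

Answer: 7 0 5
2 8 4
1 6 3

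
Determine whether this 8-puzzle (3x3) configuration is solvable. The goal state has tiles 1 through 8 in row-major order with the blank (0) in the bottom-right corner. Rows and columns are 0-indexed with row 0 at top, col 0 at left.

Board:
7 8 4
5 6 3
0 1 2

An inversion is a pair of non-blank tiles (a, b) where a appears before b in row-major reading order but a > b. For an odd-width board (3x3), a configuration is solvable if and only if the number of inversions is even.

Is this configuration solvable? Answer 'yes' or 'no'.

Inversions (pairs i<j in row-major order where tile[i] > tile[j] > 0): 23
23 is odd, so the puzzle is not solvable.

Answer: no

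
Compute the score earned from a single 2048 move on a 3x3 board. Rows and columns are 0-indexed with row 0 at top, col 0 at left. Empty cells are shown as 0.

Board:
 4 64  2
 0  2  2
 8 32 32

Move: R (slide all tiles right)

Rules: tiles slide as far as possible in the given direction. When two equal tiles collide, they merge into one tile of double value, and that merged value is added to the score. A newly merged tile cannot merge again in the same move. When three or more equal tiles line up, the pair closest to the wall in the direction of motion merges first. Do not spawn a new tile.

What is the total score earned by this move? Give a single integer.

Answer: 68

Derivation:
Slide right:
row 0: [4, 64, 2] -> [4, 64, 2]  score +0 (running 0)
row 1: [0, 2, 2] -> [0, 0, 4]  score +4 (running 4)
row 2: [8, 32, 32] -> [0, 8, 64]  score +64 (running 68)
Board after move:
 4 64  2
 0  0  4
 0  8 64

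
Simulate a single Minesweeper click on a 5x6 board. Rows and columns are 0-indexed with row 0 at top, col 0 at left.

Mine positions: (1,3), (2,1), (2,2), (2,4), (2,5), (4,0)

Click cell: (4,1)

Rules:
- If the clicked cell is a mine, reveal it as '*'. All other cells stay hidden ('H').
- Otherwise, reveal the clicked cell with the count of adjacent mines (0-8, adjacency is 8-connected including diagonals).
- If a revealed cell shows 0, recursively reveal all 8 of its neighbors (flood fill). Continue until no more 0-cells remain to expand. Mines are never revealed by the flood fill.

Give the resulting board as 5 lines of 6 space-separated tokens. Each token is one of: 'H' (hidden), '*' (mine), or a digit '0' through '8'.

H H H H H H
H H H H H H
H H H H H H
H H H H H H
H 1 H H H H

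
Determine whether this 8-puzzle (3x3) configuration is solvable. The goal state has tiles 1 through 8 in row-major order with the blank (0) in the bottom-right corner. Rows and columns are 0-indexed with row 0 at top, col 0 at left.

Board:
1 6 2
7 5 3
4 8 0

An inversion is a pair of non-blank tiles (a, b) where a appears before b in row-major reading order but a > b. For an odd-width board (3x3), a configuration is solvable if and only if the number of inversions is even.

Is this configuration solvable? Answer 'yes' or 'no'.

Answer: no

Derivation:
Inversions (pairs i<j in row-major order where tile[i] > tile[j] > 0): 9
9 is odd, so the puzzle is not solvable.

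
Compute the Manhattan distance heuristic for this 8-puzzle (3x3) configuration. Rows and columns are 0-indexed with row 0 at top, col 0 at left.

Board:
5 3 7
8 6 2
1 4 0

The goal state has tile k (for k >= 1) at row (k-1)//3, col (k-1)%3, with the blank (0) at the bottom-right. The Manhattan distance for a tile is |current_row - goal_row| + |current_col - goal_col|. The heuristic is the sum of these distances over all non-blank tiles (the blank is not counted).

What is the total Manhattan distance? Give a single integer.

Answer: 16

Derivation:
Tile 5: (0,0)->(1,1) = 2
Tile 3: (0,1)->(0,2) = 1
Tile 7: (0,2)->(2,0) = 4
Tile 8: (1,0)->(2,1) = 2
Tile 6: (1,1)->(1,2) = 1
Tile 2: (1,2)->(0,1) = 2
Tile 1: (2,0)->(0,0) = 2
Tile 4: (2,1)->(1,0) = 2
Sum: 2 + 1 + 4 + 2 + 1 + 2 + 2 + 2 = 16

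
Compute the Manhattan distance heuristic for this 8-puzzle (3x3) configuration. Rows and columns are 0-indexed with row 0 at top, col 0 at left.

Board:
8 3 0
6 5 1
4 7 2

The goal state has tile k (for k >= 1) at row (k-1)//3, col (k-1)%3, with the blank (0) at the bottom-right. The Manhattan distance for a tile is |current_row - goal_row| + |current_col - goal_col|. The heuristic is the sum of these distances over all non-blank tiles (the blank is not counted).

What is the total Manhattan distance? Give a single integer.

Tile 8: (0,0)->(2,1) = 3
Tile 3: (0,1)->(0,2) = 1
Tile 6: (1,0)->(1,2) = 2
Tile 5: (1,1)->(1,1) = 0
Tile 1: (1,2)->(0,0) = 3
Tile 4: (2,0)->(1,0) = 1
Tile 7: (2,1)->(2,0) = 1
Tile 2: (2,2)->(0,1) = 3
Sum: 3 + 1 + 2 + 0 + 3 + 1 + 1 + 3 = 14

Answer: 14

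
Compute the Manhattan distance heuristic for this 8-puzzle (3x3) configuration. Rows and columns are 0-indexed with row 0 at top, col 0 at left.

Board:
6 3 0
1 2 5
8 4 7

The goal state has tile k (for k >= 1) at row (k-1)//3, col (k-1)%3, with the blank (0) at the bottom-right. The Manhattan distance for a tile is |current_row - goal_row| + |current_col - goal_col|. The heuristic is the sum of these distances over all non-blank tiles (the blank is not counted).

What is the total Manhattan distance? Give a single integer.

Tile 6: (0,0)->(1,2) = 3
Tile 3: (0,1)->(0,2) = 1
Tile 1: (1,0)->(0,0) = 1
Tile 2: (1,1)->(0,1) = 1
Tile 5: (1,2)->(1,1) = 1
Tile 8: (2,0)->(2,1) = 1
Tile 4: (2,1)->(1,0) = 2
Tile 7: (2,2)->(2,0) = 2
Sum: 3 + 1 + 1 + 1 + 1 + 1 + 2 + 2 = 12

Answer: 12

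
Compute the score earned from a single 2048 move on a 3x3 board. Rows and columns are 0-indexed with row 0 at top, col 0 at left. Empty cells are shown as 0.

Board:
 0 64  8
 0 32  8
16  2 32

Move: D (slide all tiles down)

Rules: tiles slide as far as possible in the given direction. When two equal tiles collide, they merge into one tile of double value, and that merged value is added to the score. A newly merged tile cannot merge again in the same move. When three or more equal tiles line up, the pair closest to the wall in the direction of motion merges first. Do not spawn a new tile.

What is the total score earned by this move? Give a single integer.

Slide down:
col 0: [0, 0, 16] -> [0, 0, 16]  score +0 (running 0)
col 1: [64, 32, 2] -> [64, 32, 2]  score +0 (running 0)
col 2: [8, 8, 32] -> [0, 16, 32]  score +16 (running 16)
Board after move:
 0 64  0
 0 32 16
16  2 32

Answer: 16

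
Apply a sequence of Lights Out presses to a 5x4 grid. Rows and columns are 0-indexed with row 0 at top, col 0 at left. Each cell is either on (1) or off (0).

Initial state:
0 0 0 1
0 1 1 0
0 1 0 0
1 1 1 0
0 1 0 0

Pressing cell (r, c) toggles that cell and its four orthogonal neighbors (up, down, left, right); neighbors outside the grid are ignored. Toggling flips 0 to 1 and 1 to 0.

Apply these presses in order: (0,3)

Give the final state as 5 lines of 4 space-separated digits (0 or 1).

Answer: 0 0 1 0
0 1 1 1
0 1 0 0
1 1 1 0
0 1 0 0

Derivation:
After press 1 at (0,3):
0 0 1 0
0 1 1 1
0 1 0 0
1 1 1 0
0 1 0 0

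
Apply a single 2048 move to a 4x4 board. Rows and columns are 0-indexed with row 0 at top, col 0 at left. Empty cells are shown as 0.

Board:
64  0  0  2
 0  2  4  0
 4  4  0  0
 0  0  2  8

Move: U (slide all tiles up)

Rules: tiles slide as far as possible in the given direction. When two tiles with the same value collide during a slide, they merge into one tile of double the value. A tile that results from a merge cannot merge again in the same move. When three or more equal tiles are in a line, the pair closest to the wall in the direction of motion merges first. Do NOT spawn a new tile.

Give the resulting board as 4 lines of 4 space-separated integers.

Slide up:
col 0: [64, 0, 4, 0] -> [64, 4, 0, 0]
col 1: [0, 2, 4, 0] -> [2, 4, 0, 0]
col 2: [0, 4, 0, 2] -> [4, 2, 0, 0]
col 3: [2, 0, 0, 8] -> [2, 8, 0, 0]

Answer: 64  2  4  2
 4  4  2  8
 0  0  0  0
 0  0  0  0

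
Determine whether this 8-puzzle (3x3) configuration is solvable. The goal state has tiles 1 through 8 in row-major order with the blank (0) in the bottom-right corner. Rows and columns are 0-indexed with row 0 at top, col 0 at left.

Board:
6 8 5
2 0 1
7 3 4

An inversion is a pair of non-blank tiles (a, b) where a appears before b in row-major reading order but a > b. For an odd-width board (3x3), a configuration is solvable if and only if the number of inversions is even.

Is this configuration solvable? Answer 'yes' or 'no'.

Answer: yes

Derivation:
Inversions (pairs i<j in row-major order where tile[i] > tile[j] > 0): 18
18 is even, so the puzzle is solvable.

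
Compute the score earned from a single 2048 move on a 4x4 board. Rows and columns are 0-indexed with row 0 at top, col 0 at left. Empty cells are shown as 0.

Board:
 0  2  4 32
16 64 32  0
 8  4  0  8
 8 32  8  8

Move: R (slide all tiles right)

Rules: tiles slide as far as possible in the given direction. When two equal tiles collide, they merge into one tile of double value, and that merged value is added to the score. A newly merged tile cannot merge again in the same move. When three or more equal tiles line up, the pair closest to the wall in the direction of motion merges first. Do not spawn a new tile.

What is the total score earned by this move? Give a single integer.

Slide right:
row 0: [0, 2, 4, 32] -> [0, 2, 4, 32]  score +0 (running 0)
row 1: [16, 64, 32, 0] -> [0, 16, 64, 32]  score +0 (running 0)
row 2: [8, 4, 0, 8] -> [0, 8, 4, 8]  score +0 (running 0)
row 3: [8, 32, 8, 8] -> [0, 8, 32, 16]  score +16 (running 16)
Board after move:
 0  2  4 32
 0 16 64 32
 0  8  4  8
 0  8 32 16

Answer: 16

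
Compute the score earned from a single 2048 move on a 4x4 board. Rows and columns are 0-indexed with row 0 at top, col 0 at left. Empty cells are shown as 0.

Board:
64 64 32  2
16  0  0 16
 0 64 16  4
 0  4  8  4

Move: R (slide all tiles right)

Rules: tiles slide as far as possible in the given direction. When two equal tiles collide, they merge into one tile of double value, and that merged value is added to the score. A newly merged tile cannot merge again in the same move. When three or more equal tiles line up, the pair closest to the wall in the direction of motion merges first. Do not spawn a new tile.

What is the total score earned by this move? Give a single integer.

Answer: 160

Derivation:
Slide right:
row 0: [64, 64, 32, 2] -> [0, 128, 32, 2]  score +128 (running 128)
row 1: [16, 0, 0, 16] -> [0, 0, 0, 32]  score +32 (running 160)
row 2: [0, 64, 16, 4] -> [0, 64, 16, 4]  score +0 (running 160)
row 3: [0, 4, 8, 4] -> [0, 4, 8, 4]  score +0 (running 160)
Board after move:
  0 128  32   2
  0   0   0  32
  0  64  16   4
  0   4   8   4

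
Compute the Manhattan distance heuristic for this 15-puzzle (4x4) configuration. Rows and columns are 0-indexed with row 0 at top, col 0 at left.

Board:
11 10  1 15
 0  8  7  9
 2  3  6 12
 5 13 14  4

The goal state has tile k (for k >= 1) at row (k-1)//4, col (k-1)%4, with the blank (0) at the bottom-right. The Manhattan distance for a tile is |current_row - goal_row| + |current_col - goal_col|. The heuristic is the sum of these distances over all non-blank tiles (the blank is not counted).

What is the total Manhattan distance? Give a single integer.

Answer: 33

Derivation:
Tile 11: (0,0)->(2,2) = 4
Tile 10: (0,1)->(2,1) = 2
Tile 1: (0,2)->(0,0) = 2
Tile 15: (0,3)->(3,2) = 4
Tile 8: (1,1)->(1,3) = 2
Tile 7: (1,2)->(1,2) = 0
Tile 9: (1,3)->(2,0) = 4
Tile 2: (2,0)->(0,1) = 3
Tile 3: (2,1)->(0,2) = 3
Tile 6: (2,2)->(1,1) = 2
Tile 12: (2,3)->(2,3) = 0
Tile 5: (3,0)->(1,0) = 2
Tile 13: (3,1)->(3,0) = 1
Tile 14: (3,2)->(3,1) = 1
Tile 4: (3,3)->(0,3) = 3
Sum: 4 + 2 + 2 + 4 + 2 + 0 + 4 + 3 + 3 + 2 + 0 + 2 + 1 + 1 + 3 = 33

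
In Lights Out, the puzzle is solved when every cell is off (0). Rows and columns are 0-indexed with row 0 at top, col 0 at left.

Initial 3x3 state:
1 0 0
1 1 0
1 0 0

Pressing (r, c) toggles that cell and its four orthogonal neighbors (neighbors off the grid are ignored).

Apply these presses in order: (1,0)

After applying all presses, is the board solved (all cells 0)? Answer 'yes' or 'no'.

Answer: yes

Derivation:
After press 1 at (1,0):
0 0 0
0 0 0
0 0 0

Lights still on: 0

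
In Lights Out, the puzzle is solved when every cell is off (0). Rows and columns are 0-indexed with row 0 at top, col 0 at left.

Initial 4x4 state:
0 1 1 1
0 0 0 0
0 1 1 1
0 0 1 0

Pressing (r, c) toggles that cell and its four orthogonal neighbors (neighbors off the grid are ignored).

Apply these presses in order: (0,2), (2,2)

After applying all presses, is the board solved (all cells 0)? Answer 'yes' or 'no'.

Answer: yes

Derivation:
After press 1 at (0,2):
0 0 0 0
0 0 1 0
0 1 1 1
0 0 1 0

After press 2 at (2,2):
0 0 0 0
0 0 0 0
0 0 0 0
0 0 0 0

Lights still on: 0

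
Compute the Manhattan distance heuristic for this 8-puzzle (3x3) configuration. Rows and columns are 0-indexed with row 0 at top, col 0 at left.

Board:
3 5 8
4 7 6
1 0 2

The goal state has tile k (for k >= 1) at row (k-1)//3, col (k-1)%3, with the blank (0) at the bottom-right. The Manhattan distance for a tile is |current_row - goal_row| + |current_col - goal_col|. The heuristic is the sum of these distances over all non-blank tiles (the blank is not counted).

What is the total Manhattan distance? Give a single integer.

Answer: 13

Derivation:
Tile 3: (0,0)->(0,2) = 2
Tile 5: (0,1)->(1,1) = 1
Tile 8: (0,2)->(2,1) = 3
Tile 4: (1,0)->(1,0) = 0
Tile 7: (1,1)->(2,0) = 2
Tile 6: (1,2)->(1,2) = 0
Tile 1: (2,0)->(0,0) = 2
Tile 2: (2,2)->(0,1) = 3
Sum: 2 + 1 + 3 + 0 + 2 + 0 + 2 + 3 = 13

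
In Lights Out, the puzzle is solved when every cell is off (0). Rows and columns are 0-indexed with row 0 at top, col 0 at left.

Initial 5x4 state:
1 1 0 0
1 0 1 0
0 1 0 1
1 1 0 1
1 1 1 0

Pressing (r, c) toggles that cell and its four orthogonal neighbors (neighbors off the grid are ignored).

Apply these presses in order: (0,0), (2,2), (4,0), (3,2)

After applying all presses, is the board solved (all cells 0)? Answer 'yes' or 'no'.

Answer: yes

Derivation:
After press 1 at (0,0):
0 0 0 0
0 0 1 0
0 1 0 1
1 1 0 1
1 1 1 0

After press 2 at (2,2):
0 0 0 0
0 0 0 0
0 0 1 0
1 1 1 1
1 1 1 0

After press 3 at (4,0):
0 0 0 0
0 0 0 0
0 0 1 0
0 1 1 1
0 0 1 0

After press 4 at (3,2):
0 0 0 0
0 0 0 0
0 0 0 0
0 0 0 0
0 0 0 0

Lights still on: 0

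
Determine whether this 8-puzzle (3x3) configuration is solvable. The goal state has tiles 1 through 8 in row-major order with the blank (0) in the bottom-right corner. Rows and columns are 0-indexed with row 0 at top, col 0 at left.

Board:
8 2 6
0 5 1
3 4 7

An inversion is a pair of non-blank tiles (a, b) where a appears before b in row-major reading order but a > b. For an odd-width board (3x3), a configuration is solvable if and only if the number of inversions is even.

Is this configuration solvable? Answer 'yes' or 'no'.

Answer: no

Derivation:
Inversions (pairs i<j in row-major order where tile[i] > tile[j] > 0): 15
15 is odd, so the puzzle is not solvable.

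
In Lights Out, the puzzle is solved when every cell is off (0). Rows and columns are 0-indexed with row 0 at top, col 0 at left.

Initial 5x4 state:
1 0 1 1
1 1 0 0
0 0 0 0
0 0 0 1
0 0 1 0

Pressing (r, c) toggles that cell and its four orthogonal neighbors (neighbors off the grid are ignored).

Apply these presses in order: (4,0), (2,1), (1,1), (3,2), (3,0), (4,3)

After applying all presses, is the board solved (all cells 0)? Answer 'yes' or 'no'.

Answer: no

Derivation:
After press 1 at (4,0):
1 0 1 1
1 1 0 0
0 0 0 0
1 0 0 1
1 1 1 0

After press 2 at (2,1):
1 0 1 1
1 0 0 0
1 1 1 0
1 1 0 1
1 1 1 0

After press 3 at (1,1):
1 1 1 1
0 1 1 0
1 0 1 0
1 1 0 1
1 1 1 0

After press 4 at (3,2):
1 1 1 1
0 1 1 0
1 0 0 0
1 0 1 0
1 1 0 0

After press 5 at (3,0):
1 1 1 1
0 1 1 0
0 0 0 0
0 1 1 0
0 1 0 0

After press 6 at (4,3):
1 1 1 1
0 1 1 0
0 0 0 0
0 1 1 1
0 1 1 1

Lights still on: 12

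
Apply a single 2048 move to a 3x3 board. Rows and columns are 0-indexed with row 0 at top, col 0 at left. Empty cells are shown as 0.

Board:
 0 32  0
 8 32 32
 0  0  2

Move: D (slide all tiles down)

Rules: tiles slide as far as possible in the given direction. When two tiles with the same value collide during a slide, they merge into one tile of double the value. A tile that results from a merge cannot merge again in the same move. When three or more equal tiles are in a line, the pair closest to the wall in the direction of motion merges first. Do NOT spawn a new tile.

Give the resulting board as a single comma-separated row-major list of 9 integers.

Slide down:
col 0: [0, 8, 0] -> [0, 0, 8]
col 1: [32, 32, 0] -> [0, 0, 64]
col 2: [0, 32, 2] -> [0, 32, 2]

Answer: 0, 0, 0, 0, 0, 32, 8, 64, 2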